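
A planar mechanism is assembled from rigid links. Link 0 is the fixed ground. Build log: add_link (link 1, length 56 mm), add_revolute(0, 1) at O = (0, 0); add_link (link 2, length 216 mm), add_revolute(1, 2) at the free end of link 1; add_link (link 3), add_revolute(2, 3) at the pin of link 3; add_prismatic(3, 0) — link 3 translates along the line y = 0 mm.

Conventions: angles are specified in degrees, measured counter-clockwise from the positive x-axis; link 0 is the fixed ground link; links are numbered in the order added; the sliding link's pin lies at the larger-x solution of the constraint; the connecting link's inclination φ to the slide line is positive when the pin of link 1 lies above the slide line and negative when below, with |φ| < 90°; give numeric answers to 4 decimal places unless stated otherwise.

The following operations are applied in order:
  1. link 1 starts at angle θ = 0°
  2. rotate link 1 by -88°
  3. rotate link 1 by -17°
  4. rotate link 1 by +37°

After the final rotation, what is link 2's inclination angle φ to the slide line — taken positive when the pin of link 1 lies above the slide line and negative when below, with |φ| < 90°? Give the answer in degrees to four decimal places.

geometry: r = 56 mm, L = 216 mm, e = 0 mm; θ starts at 0°
rotate link 1 by -88°: θ ← 0° -88° = -88°
rotate link 1 by -17°: θ ← -88° -17° = -105°
rotate link 1 by +37°: θ ← -105° +37° = -68°
h = r sin θ − e = -51.922296 − 0 = -51.922296
sin φ = h / L = -51.922296 / 216 = -0.24038100
φ = arcsin(-0.24038100) = -13.909028°

-13.9090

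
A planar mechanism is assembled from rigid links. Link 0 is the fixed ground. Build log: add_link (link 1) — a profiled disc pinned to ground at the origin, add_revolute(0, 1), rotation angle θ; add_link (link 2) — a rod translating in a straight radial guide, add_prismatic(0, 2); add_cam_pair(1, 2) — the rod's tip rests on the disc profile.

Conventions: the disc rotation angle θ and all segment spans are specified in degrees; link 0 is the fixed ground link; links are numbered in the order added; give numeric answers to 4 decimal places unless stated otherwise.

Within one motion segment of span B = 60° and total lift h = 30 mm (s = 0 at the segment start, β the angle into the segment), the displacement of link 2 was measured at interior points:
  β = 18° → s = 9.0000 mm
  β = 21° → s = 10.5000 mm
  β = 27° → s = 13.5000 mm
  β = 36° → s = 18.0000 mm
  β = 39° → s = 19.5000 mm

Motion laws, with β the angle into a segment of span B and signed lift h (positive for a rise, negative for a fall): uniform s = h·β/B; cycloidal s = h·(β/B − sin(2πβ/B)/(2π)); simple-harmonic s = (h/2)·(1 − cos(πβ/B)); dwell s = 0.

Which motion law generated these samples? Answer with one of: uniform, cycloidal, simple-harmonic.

candidates at β/B = r: uniform s = h·r (linear in β); cycloidal s = h·(r − sin(2πr)/(2π)); simple-harmonic s = (h/2)(1 − cos(πr))
β=18°: printed 9.0000 | uniform 9.0000, cycloidal 4.4590, simple-harmonic 6.1832
β=21°: printed 10.5000 | uniform 10.5000, cycloidal 6.6372, simple-harmonic 8.1901
β=27°: printed 13.5000 | uniform 13.5000, cycloidal 12.0246, simple-harmonic 12.6535
β=36°: printed 18.0000 | uniform 18.0000, cycloidal 20.8065, simple-harmonic 19.6353
β=39°: printed 19.5000 | uniform 19.5000, cycloidal 23.3628, simple-harmonic 21.8099
only one law matches every sample → uniform

uniform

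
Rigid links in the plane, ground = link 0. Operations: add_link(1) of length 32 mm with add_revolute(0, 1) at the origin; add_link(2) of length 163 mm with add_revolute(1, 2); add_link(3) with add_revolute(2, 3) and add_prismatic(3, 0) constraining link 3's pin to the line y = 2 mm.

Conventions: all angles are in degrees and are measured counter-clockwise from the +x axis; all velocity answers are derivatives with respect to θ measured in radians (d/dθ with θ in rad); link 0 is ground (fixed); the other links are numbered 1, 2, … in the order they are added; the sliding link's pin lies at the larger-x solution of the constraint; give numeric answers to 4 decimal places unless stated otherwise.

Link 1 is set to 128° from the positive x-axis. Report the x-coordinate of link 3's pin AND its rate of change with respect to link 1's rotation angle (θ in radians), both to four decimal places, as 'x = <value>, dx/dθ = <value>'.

geometry: r = 32 mm, L = 163 mm, e = 2 mm
crank pin P = (r cos θ, r sin θ) = (-19.701167, 25.216344)
h = r sin θ − e = 25.216344 − 2 = 23.216344
x = r cos θ + √(L² − h²) = -19.701167 + 161.338158 = 141.636991
dx/dθ = −r sin θ − h·r cos θ/√(L² − h²) (θ in radians; h = 23.216344) = -22.381373

x = 141.6370, dx/dθ = -22.3814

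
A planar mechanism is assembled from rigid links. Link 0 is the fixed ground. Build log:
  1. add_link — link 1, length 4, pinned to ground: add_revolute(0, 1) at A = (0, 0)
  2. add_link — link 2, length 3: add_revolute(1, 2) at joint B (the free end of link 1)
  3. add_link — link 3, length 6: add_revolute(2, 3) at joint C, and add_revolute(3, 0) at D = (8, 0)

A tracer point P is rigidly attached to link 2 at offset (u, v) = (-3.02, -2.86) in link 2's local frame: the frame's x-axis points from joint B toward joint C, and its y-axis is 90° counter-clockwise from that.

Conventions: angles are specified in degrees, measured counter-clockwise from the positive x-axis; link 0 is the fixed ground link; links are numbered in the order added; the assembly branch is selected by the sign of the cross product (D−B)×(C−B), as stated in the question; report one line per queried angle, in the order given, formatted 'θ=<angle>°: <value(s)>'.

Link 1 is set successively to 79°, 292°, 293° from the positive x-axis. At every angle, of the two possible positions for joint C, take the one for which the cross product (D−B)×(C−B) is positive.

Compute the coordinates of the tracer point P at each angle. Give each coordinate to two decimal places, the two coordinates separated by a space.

A=(0,0), D=(8.00,0)
θ=79°: B = A + 4.00·(cos79°, sin79°) = (0.7632, 3.9265)
θ=79°: |BD| = 8.2334
θ=79°: circle(B,3.00) ∩ circle(D,6.00): a=2.4770, h=1.6925
θ=79°:   candidates: C₊=(3.7476,4.2328) cross=13.935; C₋=(2.1333,1.2576) cross=-13.935
θ=79°:   branch + wants cross > 0 → take C=(3.7476,4.2328) (cross=13.935)
θ=79°: ex = (C−B)/|BC| = (0.9948,0.1021); ey = (-0.1021,0.9948)
θ=79°: P = B + -3.02·ex + -2.86·ey = (-1.9490,0.7731)
θ=292°: B = A + 4.00·(cos292°, sin292°) = (1.4984, -3.7087)
θ=292°: |BD| = 7.4850
θ=292°: circle(B,3.00) ∩ circle(D,6.00): a=1.9389, h=2.2893
θ=292°:   candidates: C₊=(2.0483,-0.7596) cross=17.135; C₋=(4.3169,-4.7365) cross=-17.135
θ=292°:   branch + wants cross > 0 → take C=(2.0483,-0.7596) (cross=17.135)
θ=292°: ex = (C−B)/|BC| = (0.1833,0.9831); ey = (-0.9831,0.1833)
θ=292°: P = B + -3.02·ex + -2.86·ey = (3.7565,-7.2018)
θ=293°: B = A + 4.00·(cos293°, sin293°) = (1.5629, -3.6820)
θ=293°: |BD| = 7.4157
θ=293°: circle(B,3.00) ∩ circle(D,6.00): a=1.8874, h=2.3319
θ=293°:   candidates: C₊=(2.0434,-0.7208) cross=17.293; C₋=(4.3591,-4.7690) cross=-17.293
θ=293°:   branch + wants cross > 0 → take C=(2.0434,-0.7208) (cross=17.293)
θ=293°: ex = (C−B)/|BC| = (0.1602,0.9871); ey = (-0.9871,0.1602)
θ=293°: P = B + -3.02·ex + -2.86·ey = (3.9023,-7.1211)

θ=79°: -1.95 0.77
θ=292°: 3.76 -7.20
θ=293°: 3.90 -7.12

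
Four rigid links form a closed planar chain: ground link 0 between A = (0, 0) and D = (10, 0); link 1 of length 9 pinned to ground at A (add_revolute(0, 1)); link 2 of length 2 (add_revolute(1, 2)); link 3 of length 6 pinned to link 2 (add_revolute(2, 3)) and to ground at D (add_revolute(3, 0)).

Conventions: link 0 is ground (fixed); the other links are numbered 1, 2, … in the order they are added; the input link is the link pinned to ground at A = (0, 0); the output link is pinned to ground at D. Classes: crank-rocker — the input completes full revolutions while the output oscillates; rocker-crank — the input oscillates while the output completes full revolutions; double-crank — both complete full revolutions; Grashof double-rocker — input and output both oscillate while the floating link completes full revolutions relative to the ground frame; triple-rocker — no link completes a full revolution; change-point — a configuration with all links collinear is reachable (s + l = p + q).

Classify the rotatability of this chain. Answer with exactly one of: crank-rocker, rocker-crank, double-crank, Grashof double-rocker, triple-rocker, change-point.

lengths: ground=10, input=9, coupler=2, output=6
sorted: s=2 (shortest), l=10 (longest), p+q=15
s + l = 12 vs p + q = 15
s + l < p + q (Grashof) with shortest = coupler link → Grashof double-rocker

Grashof double-rocker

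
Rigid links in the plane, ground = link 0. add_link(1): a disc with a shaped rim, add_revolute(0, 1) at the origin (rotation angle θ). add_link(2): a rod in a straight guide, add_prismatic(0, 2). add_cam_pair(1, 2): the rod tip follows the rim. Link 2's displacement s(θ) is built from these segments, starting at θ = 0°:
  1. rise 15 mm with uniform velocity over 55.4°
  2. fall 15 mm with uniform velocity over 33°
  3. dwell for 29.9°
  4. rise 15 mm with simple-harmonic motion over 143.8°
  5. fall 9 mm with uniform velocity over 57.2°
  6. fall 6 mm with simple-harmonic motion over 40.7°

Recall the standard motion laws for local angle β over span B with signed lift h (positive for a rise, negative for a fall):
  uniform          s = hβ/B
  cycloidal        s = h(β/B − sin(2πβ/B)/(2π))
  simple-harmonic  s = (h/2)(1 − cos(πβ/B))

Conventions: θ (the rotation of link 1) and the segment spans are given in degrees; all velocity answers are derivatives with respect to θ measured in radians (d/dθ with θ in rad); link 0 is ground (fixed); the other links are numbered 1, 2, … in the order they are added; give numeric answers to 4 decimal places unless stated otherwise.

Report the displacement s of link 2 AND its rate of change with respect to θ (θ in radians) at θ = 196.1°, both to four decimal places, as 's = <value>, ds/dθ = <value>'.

segment 1 (0° to 55.4°, uniform, h = 15) is passed completely: s = 0.0000 + (15) = 15.0000
segment 2 (55.4° to 88.4°, uniform, h = -15) is passed completely: s = 15.0000 + (-15) = 0.0000
segment 3 (88.4° to 118.3°, dwell): s unchanged at 0.0000
θ = 196.1° falls in segment 4 (118.3° to 262.1°, simple-harmonic, h = 15): β = 196.1 − 118.3 = 77.8°, B = 143.8°; Δs = 15/2·(1 − cos(π·0.5410)) = 8.4641; s = 0.0000 + 8.4641 = 8.4641
velocity in seg [118.3°–262.1°] (simple-harmonic), θ in radians: β = 77.8° = 1.3579 rad, B = 143.8° = 2.5098 rad; ds/dθ = (πh/(2B)) sin(πβ/B) = (π·15/(2·2.5098)) sin(π·0.5410) = 9.310158 mm/rad

s = 8.4641, ds/dθ = 9.3102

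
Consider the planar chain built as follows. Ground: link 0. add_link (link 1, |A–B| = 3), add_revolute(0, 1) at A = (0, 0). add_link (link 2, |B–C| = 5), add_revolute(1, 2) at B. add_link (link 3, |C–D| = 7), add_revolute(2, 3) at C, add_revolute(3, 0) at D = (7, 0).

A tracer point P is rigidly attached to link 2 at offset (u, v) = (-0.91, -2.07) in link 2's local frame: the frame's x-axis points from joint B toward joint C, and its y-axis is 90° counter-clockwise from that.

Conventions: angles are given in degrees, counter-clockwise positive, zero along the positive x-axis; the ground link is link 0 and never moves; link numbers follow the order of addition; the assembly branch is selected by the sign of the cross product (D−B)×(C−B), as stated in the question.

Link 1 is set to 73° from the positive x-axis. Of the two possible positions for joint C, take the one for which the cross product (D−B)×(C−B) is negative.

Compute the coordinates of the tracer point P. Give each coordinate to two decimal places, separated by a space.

A=(0,0), D=(7.00,0)
B = A + 3.00·(cos73°, sin73°) = (0.8771, 2.8689)
|BD| = 6.7617
circle(B,5.00) ∩ circle(D,7.00): a=1.6061, h=4.7350
  candidates: C₊=(4.3405,6.4751) cross=32.017; C₋=(0.3225,-2.1002) cross=-32.017
  branch - wants cross < 0 → take C=(0.3225,-2.1002) (cross=-32.017)
ex = (C−B)/|BC| = (-0.1109,-0.9938); ey = (0.9938,-0.1109)
P = B + -0.91·ex + -2.07·ey = (-1.0792,4.0029)

-1.08 4.00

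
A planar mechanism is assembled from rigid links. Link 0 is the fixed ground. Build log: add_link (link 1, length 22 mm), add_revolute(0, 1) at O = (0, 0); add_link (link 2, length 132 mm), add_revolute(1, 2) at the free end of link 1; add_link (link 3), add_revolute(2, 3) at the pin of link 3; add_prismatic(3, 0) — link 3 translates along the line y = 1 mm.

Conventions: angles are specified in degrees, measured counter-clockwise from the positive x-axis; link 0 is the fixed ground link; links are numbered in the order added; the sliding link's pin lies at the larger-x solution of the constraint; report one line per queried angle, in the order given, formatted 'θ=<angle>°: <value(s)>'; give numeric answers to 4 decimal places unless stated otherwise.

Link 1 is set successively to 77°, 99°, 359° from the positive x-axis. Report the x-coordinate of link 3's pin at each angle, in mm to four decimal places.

geometry: r = 22 mm, L = 132 mm, e = 1 mm
θ=77°: crank pin P = (r cos θ, r sin θ) = (4.948923, 21.436141)
θ=77°: h = r sin θ − e = 21.436141 − 1 = 20.436141
θ=77°: x = r cos θ + √(L² − h²) = 4.948923 + 130.408451 = 135.357374
θ=99°: crank pin P = (r cos θ, r sin θ) = (-3.441558, 21.729143)
θ=99°: h = r sin θ − e = 21.729143 − 1 = 20.729143
θ=99°: x = r cos θ + √(L² − h²) = -3.441558 + 130.362198 = 126.920640
θ=359°: crank pin P = (r cos θ, r sin θ) = (21.996649, -0.383953)
θ=359°: h = r sin θ − e = -0.383953 − 1 = -1.383953
θ=359°: x = r cos θ + √(L² − h²) = 21.996649 + 131.992745 = 153.989394

θ=77°: 135.3574
θ=99°: 126.9206
θ=359°: 153.9894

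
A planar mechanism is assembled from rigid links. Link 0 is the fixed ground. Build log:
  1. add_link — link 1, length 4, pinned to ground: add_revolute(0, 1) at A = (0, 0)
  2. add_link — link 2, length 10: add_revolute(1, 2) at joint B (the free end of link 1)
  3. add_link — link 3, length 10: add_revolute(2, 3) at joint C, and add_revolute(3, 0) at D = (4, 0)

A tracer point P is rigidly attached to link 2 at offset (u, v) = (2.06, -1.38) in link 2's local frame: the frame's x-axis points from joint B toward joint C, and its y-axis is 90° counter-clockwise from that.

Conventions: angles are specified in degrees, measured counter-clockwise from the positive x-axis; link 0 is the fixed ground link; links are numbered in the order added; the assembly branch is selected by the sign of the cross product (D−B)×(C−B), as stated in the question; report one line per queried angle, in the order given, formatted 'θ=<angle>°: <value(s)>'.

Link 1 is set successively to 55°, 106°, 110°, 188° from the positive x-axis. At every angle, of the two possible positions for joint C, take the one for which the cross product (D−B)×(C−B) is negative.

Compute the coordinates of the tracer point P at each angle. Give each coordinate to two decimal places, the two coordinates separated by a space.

A=(0,0), D=(4.00,0)
θ=55°: B = A + 4.00·(cos55°, sin55°) = (2.2943, 3.2766)
θ=55°: |BD| = 3.6940
θ=55°: circle(B,10.00) ∩ circle(D,10.00): a=1.8470, h=9.8280
θ=55°:   candidates: C₊=(11.8647,6.1763) cross=36.304; C₋=(-5.5703,-2.8997) cross=-36.304
θ=55°:   branch - wants cross < 0 → take C=(-5.5703,-2.8997) (cross=-36.304)
θ=55°: ex = (C−B)/|BC| = (-0.7865,-0.6176); ey = (0.6176,-0.7865)
θ=55°: P = B + 2.06·ex + -1.38·ey = (-0.1781,3.0896)
θ=106°: B = A + 4.00·(cos106°, sin106°) = (-1.1025, 3.8450)
θ=106°: |BD| = 6.3891
θ=106°: circle(B,10.00) ∩ circle(D,10.00): a=3.1945, h=9.4760
θ=106°:   candidates: C₊=(7.1515,9.4904) cross=60.543; C₋=(-4.2541,-5.6454) cross=-60.543
θ=106°:   branch - wants cross < 0 → take C=(-4.2541,-5.6454) (cross=-60.543)
θ=106°: ex = (C−B)/|BC| = (-0.3152,-0.9490); ey = (0.9490,-0.3152)
θ=106°: P = B + 2.06·ex + -1.38·ey = (-3.0614,2.3249)
θ=110°: B = A + 4.00·(cos110°, sin110°) = (-1.3681, 3.7588)
θ=110°: |BD| = 6.5532
θ=110°: circle(B,10.00) ∩ circle(D,10.00): a=3.2766, h=9.4480
θ=110°:   candidates: C₊=(6.7351,9.6187) cross=61.914; C₋=(-4.1032,-5.8599) cross=-61.914
θ=110°:   branch - wants cross < 0 → take C=(-4.1032,-5.8599) (cross=-61.914)
θ=110°: ex = (C−B)/|BC| = (-0.2735,-0.9619); ey = (0.9619,-0.2735)
θ=110°: P = B + 2.06·ex + -1.38·ey = (-3.2589,2.1548)
θ=188°: B = A + 4.00·(cos188°, sin188°) = (-3.9611, -0.5567)
θ=188°: |BD| = 7.9805
θ=188°: circle(B,10.00) ∩ circle(D,10.00): a=3.9903, h=9.1694
θ=188°:   candidates: C₊=(-0.6202,8.8687) cross=73.176; C₋=(0.6591,-9.4254) cross=-73.176
θ=188°:   branch - wants cross < 0 → take C=(0.6591,-9.4254) (cross=-73.176)
θ=188°: ex = (C−B)/|BC| = (0.4620,-0.8869); ey = (0.8869,0.4620)
θ=188°: P = B + 2.06·ex + -1.38·ey = (-4.2332,-3.0212)

θ=55°: -0.18 3.09
θ=106°: -3.06 2.32
θ=110°: -3.26 2.15
θ=188°: -4.23 -3.02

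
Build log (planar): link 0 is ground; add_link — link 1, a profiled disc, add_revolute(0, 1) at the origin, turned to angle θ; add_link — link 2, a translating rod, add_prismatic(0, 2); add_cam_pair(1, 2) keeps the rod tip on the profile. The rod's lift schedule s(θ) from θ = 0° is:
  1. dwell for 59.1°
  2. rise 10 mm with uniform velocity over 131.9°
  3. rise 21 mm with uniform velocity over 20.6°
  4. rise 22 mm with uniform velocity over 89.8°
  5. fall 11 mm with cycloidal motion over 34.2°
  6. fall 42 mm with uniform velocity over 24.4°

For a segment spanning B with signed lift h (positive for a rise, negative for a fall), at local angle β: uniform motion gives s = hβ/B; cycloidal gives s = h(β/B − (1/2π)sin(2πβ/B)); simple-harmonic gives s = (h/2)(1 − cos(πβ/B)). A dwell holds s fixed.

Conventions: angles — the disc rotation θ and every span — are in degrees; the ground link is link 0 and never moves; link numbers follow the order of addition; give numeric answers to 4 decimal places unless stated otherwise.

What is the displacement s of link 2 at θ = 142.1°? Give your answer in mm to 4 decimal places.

seg 1 [0°–59.1°] dwell: s stays 0.0000
seg 2 [59.1°–191°] uniform, h=10: θ=142.1° here. β=83, B=131.9. 10·83/131.9 = 6.2926 → s = 6.2926

6.2926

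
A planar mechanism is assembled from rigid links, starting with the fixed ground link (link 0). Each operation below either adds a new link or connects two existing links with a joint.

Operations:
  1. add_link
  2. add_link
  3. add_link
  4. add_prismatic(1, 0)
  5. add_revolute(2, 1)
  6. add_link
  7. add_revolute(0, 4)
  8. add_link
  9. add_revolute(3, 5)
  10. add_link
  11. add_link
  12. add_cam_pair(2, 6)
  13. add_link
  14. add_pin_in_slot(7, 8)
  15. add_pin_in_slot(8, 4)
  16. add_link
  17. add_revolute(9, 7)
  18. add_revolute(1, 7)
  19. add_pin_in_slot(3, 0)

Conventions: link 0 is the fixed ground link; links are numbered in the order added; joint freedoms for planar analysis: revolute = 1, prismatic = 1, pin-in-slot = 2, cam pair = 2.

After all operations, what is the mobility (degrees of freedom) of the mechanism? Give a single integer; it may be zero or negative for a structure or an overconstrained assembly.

link 0 = ground. State L|J1|J2 = 1|0|0
+link1  2|0|0
+link2  3|0|0
+link3  4|0|0
P(1,0) f=1→J1  4|1|0
R(2,1) f=1→J1  4|2|0
+link4  5|2|0
R(0,4) f=1→J1  5|3|0
+link5  6|3|0
R(3,5) f=1→J1  6|4|0
+link6  7|4|0
+link7  8|4|0
C(2,6) f=2→J2  8|4|1
+link8  9|4|1
PS(7,8) f=2→J2  9|4|2
PS(8,4) f=2→J2  9|4|3
+link9  10|4|3
R(9,7) f=1→J1  10|5|3
R(1,7) f=1→J1  10|6|3
PS(3,0) f=2→J2  10|6|4
M = 3(10−1)−2·6−4 = 27−12−4 = 11

M = 11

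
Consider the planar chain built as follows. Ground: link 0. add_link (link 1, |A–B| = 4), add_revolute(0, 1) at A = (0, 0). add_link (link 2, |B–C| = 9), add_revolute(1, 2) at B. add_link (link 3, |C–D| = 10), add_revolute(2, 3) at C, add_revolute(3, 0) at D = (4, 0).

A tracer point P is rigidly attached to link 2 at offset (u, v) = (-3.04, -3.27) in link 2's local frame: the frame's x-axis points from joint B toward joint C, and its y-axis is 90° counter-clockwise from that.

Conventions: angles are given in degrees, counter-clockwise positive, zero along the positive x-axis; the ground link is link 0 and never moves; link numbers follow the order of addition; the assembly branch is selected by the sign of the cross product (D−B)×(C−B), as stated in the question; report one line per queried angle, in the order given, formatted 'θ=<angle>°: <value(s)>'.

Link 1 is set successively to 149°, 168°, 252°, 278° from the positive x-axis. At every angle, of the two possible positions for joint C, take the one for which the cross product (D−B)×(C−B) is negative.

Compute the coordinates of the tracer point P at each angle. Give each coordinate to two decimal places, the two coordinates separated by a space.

A=(0,0), D=(4.00,0)
θ=149°: B = A + 4.00·(cos149°, sin149°) = (-3.4287, 2.0602)
θ=149°: |BD| = 7.7090
θ=149°: circle(B,9.00) ∩ circle(D,10.00): a=2.6222, h=8.6095
θ=149°:   candidates: C₊=(1.3990,9.6558) cross=66.371; C₋=(-3.2026,-6.9370) cross=-66.371
θ=149°:   branch - wants cross < 0 → take C=(-3.2026,-6.9370) (cross=-66.371)
θ=149°: ex = (C−B)/|BC| = (0.0251,-0.9997); ey = (0.9997,0.0251)
θ=149°: P = B + -3.04·ex + -3.27·ey = (-6.7740,5.0171)
θ=168°: B = A + 4.00·(cos168°, sin168°) = (-3.9126, 0.8316)
θ=168°: |BD| = 7.9562
θ=168°: circle(B,9.00) ∩ circle(D,10.00): a=2.7840, h=8.5586
θ=168°:   candidates: C₊=(-0.2492,9.0523) cross=68.093; C₋=(-2.0384,-7.9710) cross=-68.093
θ=168°:   branch - wants cross < 0 → take C=(-2.0384,-7.9710) (cross=-68.093)
θ=168°: ex = (C−B)/|BC| = (0.2082,-0.9781); ey = (0.9781,0.2082)
θ=168°: P = B + -3.04·ex + -3.27·ey = (-7.7440,3.1240)
θ=252°: B = A + 4.00·(cos252°, sin252°) = (-1.2361, -3.8042)
θ=252°: |BD| = 6.4721
θ=252°: circle(B,9.00) ∩ circle(D,10.00): a=1.7682, h=8.8246
θ=252°:   candidates: C₊=(-4.9925,4.3744) cross=57.114; C₋=(5.3814,-9.9041) cross=-57.114
θ=252°:   branch - wants cross < 0 → take C=(5.3814,-9.9041) (cross=-57.114)
θ=252°: ex = (C−B)/|BC| = (0.7353,-0.6778); ey = (0.6778,0.7353)
θ=252°: P = B + -3.04·ex + -3.27·ey = (-5.6876,-4.1482)
θ=278°: B = A + 4.00·(cos278°, sin278°) = (0.5567, -3.9611)
θ=278°: |BD| = 5.2485
θ=278°: circle(B,9.00) ∩ circle(D,10.00): a=0.8142, h=8.9631
θ=278°:   candidates: C₊=(-5.6737,2.5337) cross=47.043; C₋=(7.8554,-9.2269) cross=-47.043
θ=278°:   branch - wants cross < 0 → take C=(7.8554,-9.2269) (cross=-47.043)
θ=278°: ex = (C−B)/|BC| = (0.8110,-0.5851); ey = (0.5851,0.8110)
θ=278°: P = B + -3.04·ex + -3.27·ey = (-3.8219,-4.8342)

θ=149°: -6.77 5.02
θ=168°: -7.74 3.12
θ=252°: -5.69 -4.15
θ=278°: -3.82 -4.83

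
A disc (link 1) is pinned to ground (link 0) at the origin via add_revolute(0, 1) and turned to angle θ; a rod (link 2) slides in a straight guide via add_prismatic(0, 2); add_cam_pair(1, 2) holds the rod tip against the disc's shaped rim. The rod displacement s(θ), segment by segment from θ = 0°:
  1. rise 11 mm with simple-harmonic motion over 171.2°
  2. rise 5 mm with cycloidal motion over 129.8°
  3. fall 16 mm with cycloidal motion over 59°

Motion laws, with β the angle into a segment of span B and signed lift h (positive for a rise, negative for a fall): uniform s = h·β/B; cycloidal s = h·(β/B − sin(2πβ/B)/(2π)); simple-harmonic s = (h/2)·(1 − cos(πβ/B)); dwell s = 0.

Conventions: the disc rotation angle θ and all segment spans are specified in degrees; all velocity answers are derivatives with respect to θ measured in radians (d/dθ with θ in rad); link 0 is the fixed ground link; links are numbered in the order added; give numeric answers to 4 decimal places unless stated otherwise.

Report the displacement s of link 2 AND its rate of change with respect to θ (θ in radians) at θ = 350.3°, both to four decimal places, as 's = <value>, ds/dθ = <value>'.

segment 1 (0° to 171.2°, simple-harmonic, h = 11) is passed completely: s = 0.0000 + (11) = 11.0000
segment 2 (171.2° to 301°, cycloidal, h = 5) is passed completely: s = 11.0000 + (5) = 16.0000
θ = 350.3° falls in segment 3 (301° to 360°, cycloidal, h = -16): β = 350.3 − 301 = 49.3°, B = 59°; Δs = -16·(0.8356 − sin(2π·0.8356)/(2π)) = -15.5565; s = 16.0000 − 15.5565 = 0.4435
velocity in seg [301°–360°] (cycloidal), θ in radians: β = 49.3° = 0.8604 rad, B = 59° = 1.0297 rad; ds/dθ = (h/B)(1 − cos(2πβ/B)) = ((-16)/1.0297)(1 − cos(2π·0.8356)) = -7.578641 mm/rad

s = 0.4435, ds/dθ = -7.5786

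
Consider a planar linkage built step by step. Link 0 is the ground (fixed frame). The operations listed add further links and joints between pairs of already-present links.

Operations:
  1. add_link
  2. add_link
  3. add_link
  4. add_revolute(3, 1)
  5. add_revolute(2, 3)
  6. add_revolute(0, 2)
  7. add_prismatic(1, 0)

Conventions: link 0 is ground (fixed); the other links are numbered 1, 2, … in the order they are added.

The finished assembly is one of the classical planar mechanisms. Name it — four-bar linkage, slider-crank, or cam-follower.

links: 4 (incl. ground); joints: 3 revolute, 1 prismatic, 0 higher (cam) pair, forming one closed loop
4 links, 3 revolutes + 1 prismatic in one loop → slider-crank

slider-crank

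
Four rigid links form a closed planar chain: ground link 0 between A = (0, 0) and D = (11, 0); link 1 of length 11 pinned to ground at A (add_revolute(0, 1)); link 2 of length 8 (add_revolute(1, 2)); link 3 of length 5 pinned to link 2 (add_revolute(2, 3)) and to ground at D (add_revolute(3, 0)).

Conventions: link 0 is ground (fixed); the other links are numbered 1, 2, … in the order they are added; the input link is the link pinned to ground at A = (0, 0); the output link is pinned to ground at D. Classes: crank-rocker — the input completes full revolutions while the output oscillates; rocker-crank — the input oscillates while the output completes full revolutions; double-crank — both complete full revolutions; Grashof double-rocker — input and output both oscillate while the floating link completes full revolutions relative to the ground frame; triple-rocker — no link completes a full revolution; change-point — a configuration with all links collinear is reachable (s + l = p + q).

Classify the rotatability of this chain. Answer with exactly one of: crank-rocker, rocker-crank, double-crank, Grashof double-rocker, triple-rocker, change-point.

lengths: ground=11, input=11, coupler=8, output=5
sorted: s=5 (shortest), l=11 (longest), p+q=19
s + l = 16 vs p + q = 19
s + l < p + q (Grashof) with shortest = output link → rocker-crank

rocker-crank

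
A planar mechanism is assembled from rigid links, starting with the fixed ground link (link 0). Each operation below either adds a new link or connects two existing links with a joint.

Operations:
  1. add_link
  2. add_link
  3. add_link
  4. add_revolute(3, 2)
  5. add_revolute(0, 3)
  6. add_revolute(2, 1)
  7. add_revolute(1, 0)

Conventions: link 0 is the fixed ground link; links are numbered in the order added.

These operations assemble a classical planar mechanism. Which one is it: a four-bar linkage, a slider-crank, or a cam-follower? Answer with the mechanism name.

links: 4 (incl. ground); joints: 4 revolute, 0 prismatic, 0 higher (cam) pair, forming one closed loop
4 links in a single 4R loop → four-bar linkage

four-bar linkage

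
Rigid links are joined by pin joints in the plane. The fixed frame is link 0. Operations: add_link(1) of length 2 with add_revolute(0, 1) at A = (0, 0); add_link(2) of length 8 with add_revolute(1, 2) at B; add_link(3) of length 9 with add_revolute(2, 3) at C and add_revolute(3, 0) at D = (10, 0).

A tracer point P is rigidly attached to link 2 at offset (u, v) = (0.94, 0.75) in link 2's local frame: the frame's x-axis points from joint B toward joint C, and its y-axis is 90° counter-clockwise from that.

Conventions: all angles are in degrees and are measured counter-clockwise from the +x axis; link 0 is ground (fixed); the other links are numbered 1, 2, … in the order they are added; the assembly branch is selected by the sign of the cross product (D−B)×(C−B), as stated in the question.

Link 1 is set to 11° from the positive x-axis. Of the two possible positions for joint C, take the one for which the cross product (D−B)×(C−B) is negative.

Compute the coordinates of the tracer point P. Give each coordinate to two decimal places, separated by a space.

A=(0,0), D=(10.00,0)
B = A + 2.00·(cos11°, sin11°) = (1.9633, 0.3816)
|BD| = 8.0458
circle(B,8.00) ∩ circle(D,9.00): a=2.9664, h=7.4297
  candidates: C₊=(5.2788,7.6622) cross=59.778; C₋=(4.5740,-7.1804) cross=-59.778
  branch - wants cross < 0 → take C=(4.5740,-7.1804) (cross=-59.778)
ex = (C−B)/|BC| = (0.3263,-0.9453); ey = (0.9453,0.3263)
P = B + 0.94·ex + 0.75·ey = (2.9790,-0.2622)

2.98 -0.26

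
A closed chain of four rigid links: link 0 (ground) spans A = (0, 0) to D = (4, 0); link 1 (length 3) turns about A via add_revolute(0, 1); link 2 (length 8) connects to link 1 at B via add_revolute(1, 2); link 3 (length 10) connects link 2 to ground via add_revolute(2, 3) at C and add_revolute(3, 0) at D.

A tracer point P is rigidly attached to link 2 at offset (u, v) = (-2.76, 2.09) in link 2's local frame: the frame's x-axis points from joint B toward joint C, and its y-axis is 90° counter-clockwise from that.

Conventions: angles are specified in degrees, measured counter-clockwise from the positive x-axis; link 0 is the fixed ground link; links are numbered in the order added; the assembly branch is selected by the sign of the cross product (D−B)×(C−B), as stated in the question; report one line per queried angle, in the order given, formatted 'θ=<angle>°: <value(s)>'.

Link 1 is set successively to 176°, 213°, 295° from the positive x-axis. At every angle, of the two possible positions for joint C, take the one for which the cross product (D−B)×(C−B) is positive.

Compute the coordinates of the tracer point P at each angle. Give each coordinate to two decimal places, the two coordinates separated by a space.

A=(0,0), D=(4.00,0)
θ=176°: B = A + 3.00·(cos176°, sin176°) = (-2.9927, 0.2093)
θ=176°: |BD| = 6.9958
θ=176°: circle(B,8.00) ∩ circle(D,10.00): a=0.9249, h=7.9463
θ=176°:   candidates: C₊=(-1.8305,8.1244) cross=55.591; C₋=(-2.3059,-7.7612) cross=-55.591
θ=176°:   branch + wants cross > 0 → take C=(-1.8305,8.1244) (cross=55.591)
θ=176°: ex = (C−B)/|BC| = (0.1453,0.9894); ey = (-0.9894,0.1453)
θ=176°: P = B + -2.76·ex + 2.09·ey = (-5.4615,-2.2178)
θ=213°: B = A + 3.00·(cos213°, sin213°) = (-2.5160, -1.6339)
θ=213°: |BD| = 6.7177
θ=213°: circle(B,8.00) ∩ circle(D,10.00): a=0.6794, h=7.9711
θ=213°:   candidates: C₊=(-3.7958,6.2631) cross=53.548; C₋=(0.0818,-9.2004) cross=-53.548
θ=213°:   branch + wants cross > 0 → take C=(-3.7958,6.2631) (cross=53.548)
θ=213°: ex = (C−B)/|BC| = (-0.1600,0.9871); ey = (-0.9871,-0.1600)
θ=213°: P = B + -2.76·ex + 2.09·ey = (-4.1376,-4.6927)
θ=295°: B = A + 3.00·(cos295°, sin295°) = (1.2679, -2.7189)
θ=295°: |BD| = 3.8545
θ=295°: circle(B,8.00) ∩ circle(D,10.00): a=-2.7426, h=7.5152
θ=295°:   candidates: C₊=(-5.9773,0.6734) cross=28.967; C₋=(4.6250,-9.9805) cross=-28.967
θ=295°:   branch + wants cross > 0 → take C=(-5.9773,0.6734) (cross=28.967)
θ=295°: ex = (C−B)/|BC| = (-0.9056,0.4240); ey = (-0.4240,-0.9056)
θ=295°: P = B + -2.76·ex + 2.09·ey = (2.8812,-5.7821)

θ=176°: -5.46 -2.22
θ=213°: -4.14 -4.69
θ=295°: 2.88 -5.78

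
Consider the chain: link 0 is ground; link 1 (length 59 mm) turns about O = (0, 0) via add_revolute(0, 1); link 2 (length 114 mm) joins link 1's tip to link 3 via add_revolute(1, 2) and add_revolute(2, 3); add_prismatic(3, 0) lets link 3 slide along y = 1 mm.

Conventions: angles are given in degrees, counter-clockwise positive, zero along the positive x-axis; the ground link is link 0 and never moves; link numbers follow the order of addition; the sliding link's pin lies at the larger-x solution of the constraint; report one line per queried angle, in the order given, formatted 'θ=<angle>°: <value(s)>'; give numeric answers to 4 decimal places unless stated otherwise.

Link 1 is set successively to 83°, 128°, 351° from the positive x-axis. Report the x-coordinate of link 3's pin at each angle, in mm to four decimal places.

geometry: r = 59 mm, L = 114 mm, e = 1 mm
θ=83°: crank pin P = (r cos θ, r sin θ) = (7.190291, 58.560223)
θ=83°: h = r sin θ − e = 58.560223 − 1 = 57.560223
θ=83°: x = r cos θ + √(L² − h²) = 7.190291 + 98.401325 = 105.591616
θ=128°: crank pin P = (r cos θ, r sin θ) = (-36.324027, 46.492634)
θ=128°: h = r sin θ − e = 46.492634 − 1 = 45.492634
θ=128°: x = r cos θ + √(L² − h²) = -36.324027 + 104.529518 = 68.205491
θ=351°: crank pin P = (r cos θ, r sin θ) = (58.273612, -9.229633)
θ=351°: h = r sin θ − e = -9.229633 − 1 = -10.229633
θ=351°: x = r cos θ + √(L² − h²) = 58.273612 + 113.540101 = 171.813713

θ=83°: 105.5916
θ=128°: 68.2055
θ=351°: 171.8137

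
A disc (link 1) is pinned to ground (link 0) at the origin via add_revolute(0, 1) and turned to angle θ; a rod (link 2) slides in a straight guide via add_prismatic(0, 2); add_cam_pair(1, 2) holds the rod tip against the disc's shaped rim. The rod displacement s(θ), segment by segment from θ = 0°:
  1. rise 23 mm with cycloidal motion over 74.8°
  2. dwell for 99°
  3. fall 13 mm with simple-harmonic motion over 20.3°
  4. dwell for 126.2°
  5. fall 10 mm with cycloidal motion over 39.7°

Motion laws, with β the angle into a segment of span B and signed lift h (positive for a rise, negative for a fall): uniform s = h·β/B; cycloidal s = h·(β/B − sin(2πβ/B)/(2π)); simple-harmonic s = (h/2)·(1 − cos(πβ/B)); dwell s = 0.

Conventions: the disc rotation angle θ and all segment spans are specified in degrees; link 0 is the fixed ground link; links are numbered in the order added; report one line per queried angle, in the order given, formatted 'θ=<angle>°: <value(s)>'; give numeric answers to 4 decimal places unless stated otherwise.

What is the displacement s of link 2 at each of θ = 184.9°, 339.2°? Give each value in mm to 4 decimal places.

segment 1 (0° to 74.8°, cycloidal, h = 23) is passed completely: s = 0.0000 + (23) = 23.0000
segment 2 (74.8° to 173.8°, dwell): s unchanged at 23.0000
θ = 184.9° falls in segment 3 (173.8° to 194.1°, simple-harmonic, h = -13): β = 184.9 − 173.8 = 11.1°, B = 20.3°; Δs = -13/2·(1 − cos(π·0.5468)) = -7.4522; s = 23.0000 − 7.4522 = 15.5478
segment 3 (173.8° to 194.1°, simple-harmonic, h = -13) is passed completely: s = 23.0000 + (-13) = 10.0000
segment 4 (194.1° to 320.3°, dwell): s unchanged at 10.0000
θ = 339.2° falls in segment 5 (320.3° to 360°, cycloidal, h = -10): β = 339.2 − 320.3 = 18.9°, B = 39.7°; Δs = -10·(0.4761 − sin(2π·0.4761)/(2π)) = -4.5223; s = 10.0000 − 4.5223 = 5.4777

θ=184.9°: 15.5478
θ=339.2°: 5.4777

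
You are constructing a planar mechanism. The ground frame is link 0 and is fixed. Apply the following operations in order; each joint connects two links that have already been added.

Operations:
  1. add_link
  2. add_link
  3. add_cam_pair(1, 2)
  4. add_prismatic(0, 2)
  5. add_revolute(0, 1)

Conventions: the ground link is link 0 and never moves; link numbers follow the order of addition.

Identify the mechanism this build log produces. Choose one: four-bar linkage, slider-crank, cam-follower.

links: 3 (incl. ground); joints: 1 revolute, 1 prismatic, 1 higher (cam) pair, forming one closed loop
3 links, revolute + prismatic + higher pair in one loop → cam-follower

cam-follower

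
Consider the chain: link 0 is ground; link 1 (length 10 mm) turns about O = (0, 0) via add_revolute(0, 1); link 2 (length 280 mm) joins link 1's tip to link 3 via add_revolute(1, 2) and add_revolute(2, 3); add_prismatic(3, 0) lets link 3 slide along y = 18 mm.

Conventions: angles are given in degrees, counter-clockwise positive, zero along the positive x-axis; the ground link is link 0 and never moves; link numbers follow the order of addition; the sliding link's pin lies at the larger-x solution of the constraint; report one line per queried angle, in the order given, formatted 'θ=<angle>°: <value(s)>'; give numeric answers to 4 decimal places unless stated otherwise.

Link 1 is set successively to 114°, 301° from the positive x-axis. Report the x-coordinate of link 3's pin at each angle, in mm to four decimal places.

geometry: r = 10 mm, L = 280 mm, e = 18 mm
θ=114°: crank pin P = (r cos θ, r sin θ) = (-4.067366, 9.135455)
θ=114°: h = r sin θ − e = 9.135455 − 18 = -8.864545
θ=114°: x = r cos θ + √(L² − h²) = -4.067366 + 279.859643 = 275.792277
θ=301°: crank pin P = (r cos θ, r sin θ) = (5.150381, -8.571673)
θ=301°: h = r sin θ − e = -8.571673 − 18 = -26.571673
θ=301°: x = r cos θ + √(L² − h²) = 5.150381 + 278.736338 = 283.886719

θ=114°: 275.7923
θ=301°: 283.8867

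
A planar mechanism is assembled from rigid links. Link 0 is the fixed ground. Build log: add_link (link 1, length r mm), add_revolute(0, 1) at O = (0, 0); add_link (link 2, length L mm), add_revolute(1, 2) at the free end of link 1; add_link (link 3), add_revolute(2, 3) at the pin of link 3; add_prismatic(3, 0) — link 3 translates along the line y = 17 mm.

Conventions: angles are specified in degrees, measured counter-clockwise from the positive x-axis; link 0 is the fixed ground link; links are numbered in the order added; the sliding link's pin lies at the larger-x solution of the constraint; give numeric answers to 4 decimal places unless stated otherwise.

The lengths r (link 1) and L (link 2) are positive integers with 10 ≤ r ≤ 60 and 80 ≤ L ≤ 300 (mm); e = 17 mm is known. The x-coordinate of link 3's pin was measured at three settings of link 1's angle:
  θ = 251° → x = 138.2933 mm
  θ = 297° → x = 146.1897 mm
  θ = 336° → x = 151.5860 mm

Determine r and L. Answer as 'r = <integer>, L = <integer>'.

constraint per measurement: (x − r cos θ)² + (r sin θ − e)² = L²
subtracting the θ₁ and θ₂ equations cancels the r² and L² terms:
r = (x₁² − x₂²) / (2[(x₁cos θ₁ + e sin θ₁) − (x₂cos θ₂ + e sin θ₂)]) = 10.0000 → r = 10
L² = (x₁ − r cos θ₁)² + (r sin θ₁ − e)² = 20735.9910 → L = 144.0000 → L = 144
check at θ₃=336°: x = 151.5860 (printed 151.5860) ✓

r = 10, L = 144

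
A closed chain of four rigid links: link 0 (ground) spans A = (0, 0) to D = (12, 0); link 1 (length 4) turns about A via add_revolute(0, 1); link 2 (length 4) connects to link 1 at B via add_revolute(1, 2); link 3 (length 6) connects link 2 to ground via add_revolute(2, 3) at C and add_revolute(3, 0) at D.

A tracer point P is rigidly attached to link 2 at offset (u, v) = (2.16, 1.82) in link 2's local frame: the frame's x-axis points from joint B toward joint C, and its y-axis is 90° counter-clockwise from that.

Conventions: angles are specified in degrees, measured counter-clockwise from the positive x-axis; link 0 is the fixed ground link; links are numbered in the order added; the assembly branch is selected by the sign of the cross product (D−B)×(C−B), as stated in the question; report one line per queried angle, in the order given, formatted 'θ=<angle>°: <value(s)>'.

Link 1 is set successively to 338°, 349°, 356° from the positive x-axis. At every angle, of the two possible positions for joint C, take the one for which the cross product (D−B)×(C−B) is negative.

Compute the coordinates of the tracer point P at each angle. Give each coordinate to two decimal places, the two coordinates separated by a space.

A=(0,0), D=(12.00,0)
θ=338°: B = A + 4.00·(cos338°, sin338°) = (3.7087, -1.4984)
θ=338°: |BD| = 8.4256
θ=338°: circle(B,4.00) ∩ circle(D,6.00): a=3.0259, h=2.6161
θ=338°:   candidates: C₊=(6.2212,1.6141) cross=22.042; C₋=(7.1517,-3.5346) cross=-22.042
θ=338°:   branch - wants cross < 0 → take C=(7.1517,-3.5346) (cross=-22.042)
θ=338°: ex = (C−B)/|BC| = (0.8607,-0.5091); ey = (0.5091,0.8607)
θ=338°: P = B + 2.16·ex + 1.82·ey = (6.4944,-1.0314)
θ=349°: B = A + 4.00·(cos349°, sin349°) = (3.9265, -0.7632)
θ=349°: |BD| = 8.1095
θ=349°: circle(B,4.00) ∩ circle(D,6.00): a=2.8216, h=2.8352
θ=349°:   candidates: C₊=(6.4688,2.3250) cross=22.992; C₋=(7.0024,-3.3203) cross=-22.992
θ=349°:   branch - wants cross < 0 → take C=(7.0024,-3.3203) (cross=-22.992)
θ=349°: ex = (C−B)/|BC| = (0.7690,-0.6393); ey = (0.6393,0.7690)
θ=349°: P = B + 2.16·ex + 1.82·ey = (6.7510,-0.7445)
θ=356°: B = A + 4.00·(cos356°, sin356°) = (3.9903, -0.2790)
θ=356°: |BD| = 8.0146
θ=356°: circle(B,4.00) ∩ circle(D,6.00): a=2.7596, h=2.8956
θ=356°:   candidates: C₊=(6.6474,2.7109) cross=23.207; C₋=(6.8490,-3.0768) cross=-23.207
θ=356°:   branch - wants cross < 0 → take C=(6.8490,-3.0768) (cross=-23.207)
θ=356°: ex = (C−B)/|BC| = (0.7147,-0.6995); ey = (0.6995,0.7147)
θ=356°: P = B + 2.16·ex + 1.82·ey = (6.8070,-0.4891)

θ=338°: 6.49 -1.03
θ=349°: 6.75 -0.74
θ=356°: 6.81 -0.49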